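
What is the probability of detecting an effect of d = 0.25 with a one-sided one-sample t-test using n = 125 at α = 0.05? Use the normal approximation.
Power ≈ 0.87

Power calculation (one-sample t-test, normal approximation):
z_β = d · √n - z_α
z_β = 0.25 · √125 - 1.645
z_β = 0.25 · 11.180 - 1.645
z_β = 1.150

Power = Φ(z_β) = Φ(1.150) ≈ 0.875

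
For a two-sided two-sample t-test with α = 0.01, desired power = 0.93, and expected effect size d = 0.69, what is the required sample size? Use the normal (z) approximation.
n = 69 per group

Sample size formula (two-sample t-test, normal approximation):
n = 2 · ((z_{α/2} + z_β) / d)²

z_{α/2} = 2.576 (for α = 0.01, two-sided)
z_β = 1.476 (for power = 0.93)
d = 0.69

n = 2 · ((2.576 + 1.476) / 0.69)²
n = 2 · (5.872)²
n ≈ 68.96
Round up to the next whole number: n = 69 per group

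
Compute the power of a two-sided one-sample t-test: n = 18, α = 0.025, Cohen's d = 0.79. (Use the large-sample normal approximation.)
Power ≈ 0.87

Power calculation (one-sample t-test, normal approximation):
z_β = d · √n - z_{α/2}
z_β = 0.79 · √18 - 2.241
z_β = 0.79 · 4.243 - 2.241
z_β = 1.110

Power = Φ(z_β) = Φ(1.110) ≈ 0.867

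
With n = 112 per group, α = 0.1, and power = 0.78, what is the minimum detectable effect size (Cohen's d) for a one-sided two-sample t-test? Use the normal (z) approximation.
d ≈ 0.27

Minimum detectable effect (two-sample t-test, normal approximation):
d = (z_α + z_β) / √(n/2)
d = (1.282 + 0.772) / √(112/2)
d = 2.054 / 7.483
d ≈ 0.27

By Cohen's convention (0.2 small / 0.5 medium / 0.8 large): small effect.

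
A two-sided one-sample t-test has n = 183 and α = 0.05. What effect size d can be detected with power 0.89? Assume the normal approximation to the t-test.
d ≈ 0.24

Minimum detectable effect (one-sample t-test, normal approximation):
d = (z_{α/2} + z_β) / √n
d = (1.960 + 1.227) / √183
d = 3.186 / 13.528
d ≈ 0.24

By Cohen's convention (0.2 small / 0.5 medium / 0.8 large): small effect.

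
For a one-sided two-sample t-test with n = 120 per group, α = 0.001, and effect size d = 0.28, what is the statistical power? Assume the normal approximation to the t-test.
Power ≈ 0.18

Power calculation (two-sample t-test, normal approximation):
z_β = d · √(n/2) - z_α
z_β = 0.28 · √(120/2) - 3.090
z_β = 0.28 · 7.746 - 3.090
z_β = -0.921

Power = Φ(z_β) = Φ(-0.921) ≈ 0.178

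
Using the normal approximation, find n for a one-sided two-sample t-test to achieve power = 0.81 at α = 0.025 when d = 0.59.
n = 47 per group

Sample size formula (two-sample t-test, normal approximation):
n = 2 · ((z_α + z_β) / d)²

z_α = 1.960 (for α = 0.025, one-sided)
z_β = 0.878 (for power = 0.81)
d = 0.59

n = 2 · ((1.960 + 0.878) / 0.59)²
n = 2 · (4.810)²
n ≈ 46.27
Round up to the next whole number: n = 47 per group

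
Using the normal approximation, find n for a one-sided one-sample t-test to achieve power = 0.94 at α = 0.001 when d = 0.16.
n = 843

Sample size formula (one-sample t-test, normal approximation):
n = ((z_α + z_β) / d)²

z_α = 3.090 (for α = 0.001, one-sided)
z_β = 1.555 (for power = 0.94)
d = 0.16

n = ((3.090 + 1.555) / 0.16)²
n = (29.031)²
n ≈ 842.80
Round up to the next whole number: n = 843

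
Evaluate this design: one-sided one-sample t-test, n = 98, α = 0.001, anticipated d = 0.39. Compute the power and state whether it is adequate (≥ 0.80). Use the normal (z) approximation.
Power ≈ 0.78; the study is underpowered (power < 0.80)

Power calculation (one-sample t-test, normal approximation):
z_β = d · √n - z_α
z_β = 0.39 · √98 - 3.090
z_β = 0.39 · 9.899 - 3.090
z_β = 0.771

Power = Φ(z_β) = Φ(0.771) ≈ 0.780

Effect size d = 0.39 is small by Cohen's convention (0.2/0.5/0.8).

Threshold: power ≥ 0.80 is conventionally adequate.
Power ≈ 0.78 → the study is underpowered (power < 0.80).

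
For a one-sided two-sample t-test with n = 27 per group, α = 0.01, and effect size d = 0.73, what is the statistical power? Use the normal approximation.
Power ≈ 0.64

Power calculation (two-sample t-test, normal approximation):
z_β = d · √(n/2) - z_α
z_β = 0.73 · √(27/2) - 2.326
z_β = 0.73 · 3.674 - 2.326
z_β = 0.356

Power = Φ(z_β) = Φ(0.356) ≈ 0.639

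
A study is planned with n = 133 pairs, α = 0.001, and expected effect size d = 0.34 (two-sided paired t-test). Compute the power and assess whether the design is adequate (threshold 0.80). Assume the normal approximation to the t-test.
Power ≈ 0.74; the study is underpowered (power < 0.80)

Power calculation (paired t-test, normal approximation):
z_β = d · √n - z_{α/2}
z_β = 0.34 · √133 - 3.291
z_β = 0.34 · 11.533 - 3.291
z_β = 0.631

Power = Φ(z_β) = Φ(0.631) ≈ 0.736

Effect size d = 0.34 is small by Cohen's convention (0.2/0.5/0.8).

Threshold: power ≥ 0.80 is conventionally adequate.
Power ≈ 0.74 → the study is underpowered (power < 0.80).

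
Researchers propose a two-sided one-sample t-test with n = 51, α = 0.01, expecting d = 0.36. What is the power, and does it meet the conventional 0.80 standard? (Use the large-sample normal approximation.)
Power ≈ 0.50; the study is underpowered (power < 0.80)

Power calculation (one-sample t-test, normal approximation):
z_β = d · √n - z_{α/2}
z_β = 0.36 · √51 - 2.576
z_β = 0.36 · 7.141 - 2.576
z_β = -0.005

Power = Φ(z_β) = Φ(-0.005) ≈ 0.498

Effect size d = 0.36 is small by Cohen's convention (0.2/0.5/0.8).

Threshold: power ≥ 0.80 is conventionally adequate.
Power ≈ 0.50 → the study is underpowered (power < 0.80).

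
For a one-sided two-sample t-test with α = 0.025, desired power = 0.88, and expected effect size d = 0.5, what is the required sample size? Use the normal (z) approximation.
n = 79 per group

Sample size formula (two-sample t-test, normal approximation):
n = 2 · ((z_α + z_β) / d)²

z_α = 1.960 (for α = 0.025, one-sided)
z_β = 1.175 (for power = 0.88)
d = 0.5

n = 2 · ((1.960 + 1.175) / 0.5)²
n = 2 · (6.270)²
n ≈ 78.63
Round up to the next whole number: n = 79 per group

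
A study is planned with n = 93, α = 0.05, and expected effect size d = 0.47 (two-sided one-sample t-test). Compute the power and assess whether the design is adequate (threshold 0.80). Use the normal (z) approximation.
Power ≈ 0.99; the study is adequately powered (power ≥ 0.80)

Power calculation (one-sample t-test, normal approximation):
z_β = d · √n - z_{α/2}
z_β = 0.47 · √93 - 1.960
z_β = 0.47 · 9.644 - 1.960
z_β = 2.573

Power = Φ(z_β) = Φ(2.573) ≈ 0.995

Effect size d = 0.47 is small by Cohen's convention (0.2/0.5/0.8).

Threshold: power ≥ 0.80 is conventionally adequate.
Power ≈ 0.99 → the study is adequately powered (power ≥ 0.80).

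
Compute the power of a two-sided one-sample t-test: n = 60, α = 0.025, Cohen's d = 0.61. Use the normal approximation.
Power ≈ 0.99

Power calculation (one-sample t-test, normal approximation):
z_β = d · √n - z_{α/2}
z_β = 0.61 · √60 - 2.241
z_β = 0.61 · 7.746 - 2.241
z_β = 2.484

Power = Φ(z_β) = Φ(2.484) ≈ 0.993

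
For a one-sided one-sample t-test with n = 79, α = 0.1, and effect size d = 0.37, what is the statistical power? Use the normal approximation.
Power ≈ 0.98

Power calculation (one-sample t-test, normal approximation):
z_β = d · √n - z_α
z_β = 0.37 · √79 - 1.282
z_β = 0.37 · 8.888 - 1.282
z_β = 2.007

Power = Φ(z_β) = Φ(2.007) ≈ 0.978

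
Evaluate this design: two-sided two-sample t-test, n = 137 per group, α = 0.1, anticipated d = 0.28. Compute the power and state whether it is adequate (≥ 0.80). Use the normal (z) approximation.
Power ≈ 0.75; the study is underpowered (power < 0.80)

Power calculation (two-sample t-test, normal approximation):
z_β = d · √(n/2) - z_{α/2}
z_β = 0.28 · √(137/2) - 1.645
z_β = 0.28 · 8.276 - 1.645
z_β = 0.673

Power = Φ(z_β) = Φ(0.673) ≈ 0.749

Effect size d = 0.28 is small by Cohen's convention (0.2/0.5/0.8).

Threshold: power ≥ 0.80 is conventionally adequate.
Power ≈ 0.75 → the study is underpowered (power < 0.80).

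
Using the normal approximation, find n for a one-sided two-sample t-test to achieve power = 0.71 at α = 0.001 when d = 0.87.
n = 36 per group

Sample size formula (two-sample t-test, normal approximation):
n = 2 · ((z_α + z_β) / d)²

z_α = 3.090 (for α = 0.001, one-sided)
z_β = 0.553 (for power = 0.71)
d = 0.87

n = 2 · ((3.090 + 0.553) / 0.87)²
n = 2 · (4.187)²
n ≈ 35.06
Round up to the next whole number: n = 36 per group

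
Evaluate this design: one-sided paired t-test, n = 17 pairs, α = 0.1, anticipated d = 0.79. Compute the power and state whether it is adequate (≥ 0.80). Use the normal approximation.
Power ≈ 0.98; the study is adequately powered (power ≥ 0.80)

Power calculation (paired t-test, normal approximation):
z_β = d · √n - z_α
z_β = 0.79 · √17 - 1.282
z_β = 0.79 · 4.123 - 1.282
z_β = 1.976

Power = Φ(z_β) = Φ(1.976) ≈ 0.976

Effect size d = 0.79 is medium by Cohen's convention (0.2/0.5/0.8).

Threshold: power ≥ 0.80 is conventionally adequate.
Power ≈ 0.98 → the study is adequately powered (power ≥ 0.80).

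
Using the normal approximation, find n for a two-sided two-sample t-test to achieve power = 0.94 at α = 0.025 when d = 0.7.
n = 59 per group

Sample size formula (two-sample t-test, normal approximation):
n = 2 · ((z_{α/2} + z_β) / d)²

z_{α/2} = 2.241 (for α = 0.025, two-sided)
z_β = 1.555 (for power = 0.94)
d = 0.7

n = 2 · ((2.241 + 1.555) / 0.7)²
n = 2 · (5.423)²
n ≈ 58.82
Round up to the next whole number: n = 59 per group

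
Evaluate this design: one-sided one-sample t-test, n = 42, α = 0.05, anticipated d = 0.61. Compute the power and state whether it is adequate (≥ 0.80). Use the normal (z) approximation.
Power ≈ 0.99; the study is adequately powered (power ≥ 0.80)

Power calculation (one-sample t-test, normal approximation):
z_β = d · √n - z_α
z_β = 0.61 · √42 - 1.645
z_β = 0.61 · 6.481 - 1.645
z_β = 2.308

Power = Φ(z_β) = Φ(2.308) ≈ 0.990

Effect size d = 0.61 is medium by Cohen's convention (0.2/0.5/0.8).

Threshold: power ≥ 0.80 is conventionally adequate.
Power ≈ 0.99 → the study is adequately powered (power ≥ 0.80).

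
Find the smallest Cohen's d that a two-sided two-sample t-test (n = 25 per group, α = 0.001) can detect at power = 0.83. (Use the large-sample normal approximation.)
d ≈ 1.20

Minimum detectable effect (two-sample t-test, normal approximation):
d = (z_{α/2} + z_β) / √(n/2)
d = (3.291 + 0.954) / √(25/2)
d = 4.245 / 3.536
d ≈ 1.20

By Cohen's convention (0.2 small / 0.5 medium / 0.8 large): large effect.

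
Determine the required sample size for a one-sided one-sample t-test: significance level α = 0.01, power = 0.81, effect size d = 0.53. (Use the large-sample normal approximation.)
n = 37

Sample size formula (one-sample t-test, normal approximation):
n = ((z_α + z_β) / d)²

z_α = 2.326 (for α = 0.01, one-sided)
z_β = 0.878 (for power = 0.81)
d = 0.53

n = ((2.326 + 0.878) / 0.53)²
n = (6.045)²
n ≈ 36.54
Round up to the next whole number: n = 37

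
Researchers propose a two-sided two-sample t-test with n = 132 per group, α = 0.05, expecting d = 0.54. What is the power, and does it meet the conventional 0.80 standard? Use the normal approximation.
Power ≈ 0.99; the study is adequately powered (power ≥ 0.80)

Power calculation (two-sample t-test, normal approximation):
z_β = d · √(n/2) - z_{α/2}
z_β = 0.54 · √(132/2) - 1.960
z_β = 0.54 · 8.124 - 1.960
z_β = 2.427

Power = Φ(z_β) = Φ(2.427) ≈ 0.992

Effect size d = 0.54 is medium by Cohen's convention (0.2/0.5/0.8).

Threshold: power ≥ 0.80 is conventionally adequate.
Power ≈ 0.99 → the study is adequately powered (power ≥ 0.80).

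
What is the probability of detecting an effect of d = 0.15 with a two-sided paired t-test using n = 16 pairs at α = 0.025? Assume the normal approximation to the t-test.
Power ≈ 0.05

Power calculation (paired t-test, normal approximation):
z_β = d · √n - z_{α/2}
z_β = 0.15 · √16 - 2.241
z_β = 0.15 · 4.000 - 2.241
z_β = -1.641

Power = Φ(z_β) = Φ(-1.641) ≈ 0.050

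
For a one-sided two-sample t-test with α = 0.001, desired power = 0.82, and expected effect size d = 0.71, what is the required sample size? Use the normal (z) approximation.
n = 64 per group

Sample size formula (two-sample t-test, normal approximation):
n = 2 · ((z_α + z_β) / d)²

z_α = 3.090 (for α = 0.001, one-sided)
z_β = 0.915 (for power = 0.82)
d = 0.71

n = 2 · ((3.090 + 0.915) / 0.71)²
n = 2 · (5.641)²
n ≈ 63.64
Round up to the next whole number: n = 64 per group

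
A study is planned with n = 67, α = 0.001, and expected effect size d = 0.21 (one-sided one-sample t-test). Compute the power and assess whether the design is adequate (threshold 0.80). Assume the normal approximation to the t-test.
Power ≈ 0.09; the study is underpowered (power < 0.80)

Power calculation (one-sample t-test, normal approximation):
z_β = d · √n - z_α
z_β = 0.21 · √67 - 3.090
z_β = 0.21 · 8.185 - 3.090
z_β = -1.371

Power = Φ(z_β) = Φ(-1.371) ≈ 0.085

Effect size d = 0.21 is small by Cohen's convention (0.2/0.5/0.8).

Threshold: power ≥ 0.80 is conventionally adequate.
Power ≈ 0.09 → the study is underpowered (power < 0.80).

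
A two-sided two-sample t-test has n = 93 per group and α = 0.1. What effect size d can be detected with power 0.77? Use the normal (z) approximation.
d ≈ 0.35

Minimum detectable effect (two-sample t-test, normal approximation):
d = (z_{α/2} + z_β) / √(n/2)
d = (1.645 + 0.739) / √(93/2)
d = 2.384 / 6.819
d ≈ 0.35

By Cohen's convention (0.2 small / 0.5 medium / 0.8 large): small effect.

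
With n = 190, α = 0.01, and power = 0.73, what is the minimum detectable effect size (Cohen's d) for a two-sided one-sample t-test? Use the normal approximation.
d ≈ 0.23

Minimum detectable effect (one-sample t-test, normal approximation):
d = (z_{α/2} + z_β) / √n
d = (2.576 + 0.613) / √190
d = 3.189 / 13.784
d ≈ 0.23

By Cohen's convention (0.2 small / 0.5 medium / 0.8 large): small effect.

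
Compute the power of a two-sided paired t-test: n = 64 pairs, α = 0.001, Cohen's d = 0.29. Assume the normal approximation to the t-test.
Power ≈ 0.17

Power calculation (paired t-test, normal approximation):
z_β = d · √n - z_{α/2}
z_β = 0.29 · √64 - 3.291
z_β = 0.29 · 8.000 - 3.291
z_β = -0.971

Power = Φ(z_β) = Φ(-0.971) ≈ 0.166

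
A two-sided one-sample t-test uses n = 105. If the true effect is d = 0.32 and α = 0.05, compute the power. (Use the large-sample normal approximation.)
Power ≈ 0.91

Power calculation (one-sample t-test, normal approximation):
z_β = d · √n - z_{α/2}
z_β = 0.32 · √105 - 1.960
z_β = 0.32 · 10.247 - 1.960
z_β = 1.319

Power = Φ(z_β) = Φ(1.319) ≈ 0.906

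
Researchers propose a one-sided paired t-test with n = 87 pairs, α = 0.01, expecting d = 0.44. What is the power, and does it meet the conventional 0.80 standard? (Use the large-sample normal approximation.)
Power ≈ 0.96; the study is adequately powered (power ≥ 0.80)

Power calculation (paired t-test, normal approximation):
z_β = d · √n - z_α
z_β = 0.44 · √87 - 2.326
z_β = 0.44 · 9.327 - 2.326
z_β = 1.778

Power = Φ(z_β) = Φ(1.778) ≈ 0.962

Effect size d = 0.44 is small by Cohen's convention (0.2/0.5/0.8).

Threshold: power ≥ 0.80 is conventionally adequate.
Power ≈ 0.96 → the study is adequately powered (power ≥ 0.80).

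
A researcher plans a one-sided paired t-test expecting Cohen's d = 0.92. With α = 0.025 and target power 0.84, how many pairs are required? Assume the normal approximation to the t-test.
n = 11 pairs

Sample size formula (paired t-test, normal approximation):
n = ((z_α + z_β) / d)²

z_α = 1.960 (for α = 0.025, one-sided)
z_β = 0.994 (for power = 0.84)
d = 0.92

n = ((1.960 + 0.994) / 0.92)²
n = (3.211)²
n ≈ 10.31
Round up to the next whole number: n = 11 pairs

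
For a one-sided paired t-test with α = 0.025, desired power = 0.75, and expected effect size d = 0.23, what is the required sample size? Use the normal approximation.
n = 132 pairs

Sample size formula (paired t-test, normal approximation):
n = ((z_α + z_β) / d)²

z_α = 1.960 (for α = 0.025, one-sided)
z_β = 0.674 (for power = 0.75)
d = 0.23

n = ((1.960 + 0.674) / 0.23)²
n = (11.452)²
n ≈ 131.15
Round up to the next whole number: n = 132 pairs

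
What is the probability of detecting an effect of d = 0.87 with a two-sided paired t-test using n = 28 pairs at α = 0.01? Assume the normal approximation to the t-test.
Power ≈ 0.98

Power calculation (paired t-test, normal approximation):
z_β = d · √n - z_{α/2}
z_β = 0.87 · √28 - 2.576
z_β = 0.87 · 5.292 - 2.576
z_β = 2.028

Power = Φ(z_β) = Φ(2.028) ≈ 0.979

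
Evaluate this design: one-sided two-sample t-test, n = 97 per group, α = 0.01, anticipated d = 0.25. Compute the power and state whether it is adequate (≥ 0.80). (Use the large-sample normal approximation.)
Power ≈ 0.28; the study is underpowered (power < 0.80)

Power calculation (two-sample t-test, normal approximation):
z_β = d · √(n/2) - z_α
z_β = 0.25 · √(97/2) - 2.326
z_β = 0.25 · 6.964 - 2.326
z_β = -0.585

Power = Φ(z_β) = Φ(-0.585) ≈ 0.279

Effect size d = 0.25 is small by Cohen's convention (0.2/0.5/0.8).

Threshold: power ≥ 0.80 is conventionally adequate.
Power ≈ 0.28 → the study is underpowered (power < 0.80).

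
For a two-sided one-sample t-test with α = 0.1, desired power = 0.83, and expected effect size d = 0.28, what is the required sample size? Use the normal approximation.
n = 87

Sample size formula (one-sample t-test, normal approximation):
n = ((z_{α/2} + z_β) / d)²

z_{α/2} = 1.645 (for α = 0.1, two-sided)
z_β = 0.954 (for power = 0.83)
d = 0.28

n = ((1.645 + 0.954) / 0.28)²
n = (9.282)²
n ≈ 86.16
Round up to the next whole number: n = 87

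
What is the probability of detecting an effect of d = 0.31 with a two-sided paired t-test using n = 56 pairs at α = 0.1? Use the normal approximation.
Power ≈ 0.75

Power calculation (paired t-test, normal approximation):
z_β = d · √n - z_{α/2}
z_β = 0.31 · √56 - 1.645
z_β = 0.31 · 7.483 - 1.645
z_β = 0.675

Power = Φ(z_β) = Φ(0.675) ≈ 0.750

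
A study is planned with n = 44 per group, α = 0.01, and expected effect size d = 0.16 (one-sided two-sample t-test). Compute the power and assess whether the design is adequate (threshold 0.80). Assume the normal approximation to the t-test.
Power ≈ 0.06; the study is underpowered (power < 0.80)

Power calculation (two-sample t-test, normal approximation):
z_β = d · √(n/2) - z_α
z_β = 0.16 · √(44/2) - 2.326
z_β = 0.16 · 4.690 - 2.326
z_β = -1.576

Power = Φ(z_β) = Φ(-1.576) ≈ 0.058

Effect size d = 0.16 is very small by Cohen's convention (0.2/0.5/0.8).

Threshold: power ≥ 0.80 is conventionally adequate.
Power ≈ 0.06 → the study is underpowered (power < 0.80).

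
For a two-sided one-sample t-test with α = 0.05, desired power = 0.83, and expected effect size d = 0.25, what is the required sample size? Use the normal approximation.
n = 136

Sample size formula (one-sample t-test, normal approximation):
n = ((z_{α/2} + z_β) / d)²

z_{α/2} = 1.960 (for α = 0.05, two-sided)
z_β = 0.954 (for power = 0.83)
d = 0.25

n = ((1.960 + 0.954) / 0.25)²
n = (11.656)²
n ≈ 135.86
Round up to the next whole number: n = 136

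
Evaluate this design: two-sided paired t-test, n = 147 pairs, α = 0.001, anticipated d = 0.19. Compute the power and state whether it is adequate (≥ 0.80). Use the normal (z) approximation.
Power ≈ 0.16; the study is underpowered (power < 0.80)

Power calculation (paired t-test, normal approximation):
z_β = d · √n - z_{α/2}
z_β = 0.19 · √147 - 3.291
z_β = 0.19 · 12.124 - 3.291
z_β = -0.987

Power = Φ(z_β) = Φ(-0.987) ≈ 0.162

Effect size d = 0.19 is very small by Cohen's convention (0.2/0.5/0.8).

Threshold: power ≥ 0.80 is conventionally adequate.
Power ≈ 0.16 → the study is underpowered (power < 0.80).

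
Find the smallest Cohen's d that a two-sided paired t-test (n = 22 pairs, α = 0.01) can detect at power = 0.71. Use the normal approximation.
d ≈ 0.67

Minimum detectable effect (paired t-test, normal approximation):
d = (z_{α/2} + z_β) / √n
d = (2.576 + 0.553) / √22
d = 3.129 / 4.690
d ≈ 0.67

By Cohen's convention (0.2 small / 0.5 medium / 0.8 large): medium effect.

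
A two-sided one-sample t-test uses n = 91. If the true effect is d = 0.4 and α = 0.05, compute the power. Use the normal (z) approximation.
Power ≈ 0.97

Power calculation (one-sample t-test, normal approximation):
z_β = d · √n - z_{α/2}
z_β = 0.4 · √91 - 1.960
z_β = 0.4 · 9.539 - 1.960
z_β = 1.856

Power = Φ(z_β) = Φ(1.856) ≈ 0.968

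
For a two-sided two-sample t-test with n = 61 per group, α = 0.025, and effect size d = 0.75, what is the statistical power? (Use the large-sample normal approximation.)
Power ≈ 0.97

Power calculation (two-sample t-test, normal approximation):
z_β = d · √(n/2) - z_{α/2}
z_β = 0.75 · √(61/2) - 2.241
z_β = 0.75 · 5.523 - 2.241
z_β = 1.901

Power = Φ(z_β) = Φ(1.901) ≈ 0.971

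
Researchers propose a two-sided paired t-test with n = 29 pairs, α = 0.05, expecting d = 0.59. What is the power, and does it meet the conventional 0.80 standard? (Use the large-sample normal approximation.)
Power ≈ 0.89; the study is adequately powered (power ≥ 0.80)

Power calculation (paired t-test, normal approximation):
z_β = d · √n - z_{α/2}
z_β = 0.59 · √29 - 1.960
z_β = 0.59 · 5.385 - 1.960
z_β = 1.217

Power = Φ(z_β) = Φ(1.217) ≈ 0.888

Effect size d = 0.59 is medium by Cohen's convention (0.2/0.5/0.8).

Threshold: power ≥ 0.80 is conventionally adequate.
Power ≈ 0.89 → the study is adequately powered (power ≥ 0.80).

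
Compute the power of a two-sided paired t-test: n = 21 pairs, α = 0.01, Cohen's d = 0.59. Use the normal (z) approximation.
Power ≈ 0.55

Power calculation (paired t-test, normal approximation):
z_β = d · √n - z_{α/2}
z_β = 0.59 · √21 - 2.576
z_β = 0.59 · 4.583 - 2.576
z_β = 0.128

Power = Φ(z_β) = Φ(0.128) ≈ 0.551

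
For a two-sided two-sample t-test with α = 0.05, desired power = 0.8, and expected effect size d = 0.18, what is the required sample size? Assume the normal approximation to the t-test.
n = 485 per group

Sample size formula (two-sample t-test, normal approximation):
n = 2 · ((z_{α/2} + z_β) / d)²

z_{α/2} = 1.960 (for α = 0.05, two-sided)
z_β = 0.842 (for power = 0.8)
d = 0.18

n = 2 · ((1.960 + 0.842) / 0.18)²
n = 2 · (15.567)²
n ≈ 484.66
Round up to the next whole number: n = 485 per group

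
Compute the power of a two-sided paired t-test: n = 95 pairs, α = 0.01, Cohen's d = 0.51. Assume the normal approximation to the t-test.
Power ≈ 0.99

Power calculation (paired t-test, normal approximation):
z_β = d · √n - z_{α/2}
z_β = 0.51 · √95 - 2.576
z_β = 0.51 · 9.747 - 2.576
z_β = 2.395

Power = Φ(z_β) = Φ(2.395) ≈ 0.992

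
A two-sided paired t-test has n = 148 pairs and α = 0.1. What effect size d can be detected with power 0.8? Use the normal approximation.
d ≈ 0.20

Minimum detectable effect (paired t-test, normal approximation):
d = (z_{α/2} + z_β) / √n
d = (1.645 + 0.842) / √148
d = 2.486 / 12.166
d ≈ 0.20

By Cohen's convention (0.2 small / 0.5 medium / 0.8 large): small effect.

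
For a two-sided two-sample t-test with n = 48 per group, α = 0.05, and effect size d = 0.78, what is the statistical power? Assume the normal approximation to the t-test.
Power ≈ 0.97

Power calculation (two-sample t-test, normal approximation):
z_β = d · √(n/2) - z_{α/2}
z_β = 0.78 · √(48/2) - 1.960
z_β = 0.78 · 4.899 - 1.960
z_β = 1.861

Power = Φ(z_β) = Φ(1.861) ≈ 0.969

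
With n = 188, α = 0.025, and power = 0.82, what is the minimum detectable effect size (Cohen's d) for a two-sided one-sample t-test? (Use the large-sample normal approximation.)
d ≈ 0.23

Minimum detectable effect (one-sample t-test, normal approximation):
d = (z_{α/2} + z_β) / √n
d = (2.241 + 0.915) / √188
d = 3.157 / 13.711
d ≈ 0.23

By Cohen's convention (0.2 small / 0.5 medium / 0.8 large): small effect.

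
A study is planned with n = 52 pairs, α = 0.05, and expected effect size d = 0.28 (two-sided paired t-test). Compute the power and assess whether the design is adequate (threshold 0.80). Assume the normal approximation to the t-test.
Power ≈ 0.52; the study is underpowered (power < 0.80)

Power calculation (paired t-test, normal approximation):
z_β = d · √n - z_{α/2}
z_β = 0.28 · √52 - 1.960
z_β = 0.28 · 7.211 - 1.960
z_β = 0.059

Power = Φ(z_β) = Φ(0.059) ≈ 0.524

Effect size d = 0.28 is small by Cohen's convention (0.2/0.5/0.8).

Threshold: power ≥ 0.80 is conventionally adequate.
Power ≈ 0.52 → the study is underpowered (power < 0.80).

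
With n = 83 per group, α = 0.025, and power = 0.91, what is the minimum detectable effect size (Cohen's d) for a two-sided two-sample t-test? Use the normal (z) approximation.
d ≈ 0.56

Minimum detectable effect (two-sample t-test, normal approximation):
d = (z_{α/2} + z_β) / √(n/2)
d = (2.241 + 1.341) / √(83/2)
d = 3.582 / 6.442
d ≈ 0.56

By Cohen's convention (0.2 small / 0.5 medium / 0.8 large): medium effect.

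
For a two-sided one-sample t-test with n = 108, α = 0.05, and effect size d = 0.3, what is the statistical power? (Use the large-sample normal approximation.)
Power ≈ 0.88

Power calculation (one-sample t-test, normal approximation):
z_β = d · √n - z_{α/2}
z_β = 0.3 · √108 - 1.960
z_β = 0.3 · 10.392 - 1.960
z_β = 1.158

Power = Φ(z_β) = Φ(1.158) ≈ 0.877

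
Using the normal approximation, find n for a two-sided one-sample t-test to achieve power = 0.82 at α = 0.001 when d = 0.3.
n = 197

Sample size formula (one-sample t-test, normal approximation):
n = ((z_{α/2} + z_β) / d)²

z_{α/2} = 3.291 (for α = 0.001, two-sided)
z_β = 0.915 (for power = 0.82)
d = 0.3

n = ((3.291 + 0.915) / 0.3)²
n = (14.020)²
n ≈ 196.56
Round up to the next whole number: n = 197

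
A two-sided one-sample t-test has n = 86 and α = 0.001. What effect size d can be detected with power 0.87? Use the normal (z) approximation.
d ≈ 0.48

Minimum detectable effect (one-sample t-test, normal approximation):
d = (z_{α/2} + z_β) / √n
d = (3.291 + 1.126) / √86
d = 4.417 / 9.274
d ≈ 0.48

By Cohen's convention (0.2 small / 0.5 medium / 0.8 large): small effect.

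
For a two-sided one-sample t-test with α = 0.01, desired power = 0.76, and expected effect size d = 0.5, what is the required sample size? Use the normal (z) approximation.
n = 44

Sample size formula (one-sample t-test, normal approximation):
n = ((z_{α/2} + z_β) / d)²

z_{α/2} = 2.576 (for α = 0.01, two-sided)
z_β = 0.706 (for power = 0.76)
d = 0.5

n = ((2.576 + 0.706) / 0.5)²
n = (6.564)²
n ≈ 43.09
Round up to the next whole number: n = 44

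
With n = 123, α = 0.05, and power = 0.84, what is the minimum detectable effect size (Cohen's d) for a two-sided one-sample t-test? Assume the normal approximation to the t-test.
d ≈ 0.27

Minimum detectable effect (one-sample t-test, normal approximation):
d = (z_{α/2} + z_β) / √n
d = (1.960 + 0.994) / √123
d = 2.954 / 11.091
d ≈ 0.27

By Cohen's convention (0.2 small / 0.5 medium / 0.8 large): small effect.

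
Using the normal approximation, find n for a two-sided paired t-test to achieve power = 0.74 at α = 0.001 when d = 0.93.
n = 18 pairs

Sample size formula (paired t-test, normal approximation):
n = ((z_{α/2} + z_β) / d)²

z_{α/2} = 3.291 (for α = 0.001, two-sided)
z_β = 0.643 (for power = 0.74)
d = 0.93

n = ((3.291 + 0.643) / 0.93)²
n = (4.230)²
n ≈ 17.89
Round up to the next whole number: n = 18 pairs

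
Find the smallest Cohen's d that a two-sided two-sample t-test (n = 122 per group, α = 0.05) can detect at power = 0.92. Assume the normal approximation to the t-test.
d ≈ 0.43

Minimum detectable effect (two-sample t-test, normal approximation):
d = (z_{α/2} + z_β) / √(n/2)
d = (1.960 + 1.405) / √(122/2)
d = 3.365 / 7.810
d ≈ 0.43

By Cohen's convention (0.2 small / 0.5 medium / 0.8 large): small effect.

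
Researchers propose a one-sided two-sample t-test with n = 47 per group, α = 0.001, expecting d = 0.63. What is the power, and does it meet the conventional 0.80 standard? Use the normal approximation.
Power ≈ 0.49; the study is underpowered (power < 0.80)

Power calculation (two-sample t-test, normal approximation):
z_β = d · √(n/2) - z_α
z_β = 0.63 · √(47/2) - 3.090
z_β = 0.63 · 4.848 - 3.090
z_β = -0.036

Power = Φ(z_β) = Φ(-0.036) ≈ 0.486

Effect size d = 0.63 is medium by Cohen's convention (0.2/0.5/0.8).

Threshold: power ≥ 0.80 is conventionally adequate.
Power ≈ 0.49 → the study is underpowered (power < 0.80).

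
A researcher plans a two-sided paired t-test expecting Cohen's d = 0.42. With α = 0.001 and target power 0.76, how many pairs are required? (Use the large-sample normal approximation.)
n = 91 pairs

Sample size formula (paired t-test, normal approximation):
n = ((z_{α/2} + z_β) / d)²

z_{α/2} = 3.291 (for α = 0.001, two-sided)
z_β = 0.706 (for power = 0.76)
d = 0.42

n = ((3.291 + 0.706) / 0.42)²
n = (9.517)²
n ≈ 90.57
Round up to the next whole number: n = 91 pairs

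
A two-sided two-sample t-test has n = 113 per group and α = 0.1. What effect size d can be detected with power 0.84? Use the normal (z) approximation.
d ≈ 0.35

Minimum detectable effect (two-sample t-test, normal approximation):
d = (z_{α/2} + z_β) / √(n/2)
d = (1.645 + 0.994) / √(113/2)
d = 2.639 / 7.517
d ≈ 0.35

By Cohen's convention (0.2 small / 0.5 medium / 0.8 large): small effect.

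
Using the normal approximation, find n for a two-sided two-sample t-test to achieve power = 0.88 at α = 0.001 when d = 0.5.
n = 160 per group

Sample size formula (two-sample t-test, normal approximation):
n = 2 · ((z_{α/2} + z_β) / d)²

z_{α/2} = 3.291 (for α = 0.001, two-sided)
z_β = 1.175 (for power = 0.88)
d = 0.5

n = 2 · ((3.291 + 1.175) / 0.5)²
n = 2 · (8.932)²
n ≈ 159.56
Round up to the next whole number: n = 160 per group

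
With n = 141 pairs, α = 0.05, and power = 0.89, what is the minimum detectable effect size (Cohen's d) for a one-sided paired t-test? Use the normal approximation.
d ≈ 0.24

Minimum detectable effect (paired t-test, normal approximation):
d = (z_α + z_β) / √n
d = (1.645 + 1.227) / √141
d = 2.871 / 11.874
d ≈ 0.24

By Cohen's convention (0.2 small / 0.5 medium / 0.8 large): small effect.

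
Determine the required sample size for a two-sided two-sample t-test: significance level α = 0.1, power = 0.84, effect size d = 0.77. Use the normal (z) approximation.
n = 24 per group

Sample size formula (two-sample t-test, normal approximation):
n = 2 · ((z_{α/2} + z_β) / d)²

z_{α/2} = 1.645 (for α = 0.1, two-sided)
z_β = 0.994 (for power = 0.84)
d = 0.77

n = 2 · ((1.645 + 0.994) / 0.77)²
n = 2 · (3.427)²
n ≈ 23.49
Round up to the next whole number: n = 24 per group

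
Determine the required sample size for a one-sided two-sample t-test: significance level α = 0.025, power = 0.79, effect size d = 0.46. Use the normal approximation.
n = 73 per group

Sample size formula (two-sample t-test, normal approximation):
n = 2 · ((z_α + z_β) / d)²

z_α = 1.960 (for α = 0.025, one-sided)
z_β = 0.806 (for power = 0.79)
d = 0.46

n = 2 · ((1.960 + 0.806) / 0.46)²
n = 2 · (6.013)²
n ≈ 72.31
Round up to the next whole number: n = 73 per group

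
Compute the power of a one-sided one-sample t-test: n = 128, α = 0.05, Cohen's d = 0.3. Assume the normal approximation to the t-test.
Power ≈ 0.96

Power calculation (one-sample t-test, normal approximation):
z_β = d · √n - z_α
z_β = 0.3 · √128 - 1.645
z_β = 0.3 · 11.314 - 1.645
z_β = 1.749

Power = Φ(z_β) = Φ(1.749) ≈ 0.960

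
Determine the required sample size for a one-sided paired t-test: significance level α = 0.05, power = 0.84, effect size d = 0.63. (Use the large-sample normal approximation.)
n = 18 pairs

Sample size formula (paired t-test, normal approximation):
n = ((z_α + z_β) / d)²

z_α = 1.645 (for α = 0.05, one-sided)
z_β = 0.994 (for power = 0.84)
d = 0.63

n = ((1.645 + 0.994) / 0.63)²
n = (4.189)²
n ≈ 17.55
Round up to the next whole number: n = 18 pairs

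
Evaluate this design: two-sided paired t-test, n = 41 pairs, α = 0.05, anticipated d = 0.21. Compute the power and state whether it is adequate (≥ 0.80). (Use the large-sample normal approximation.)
Power ≈ 0.27; the study is underpowered (power < 0.80)

Power calculation (paired t-test, normal approximation):
z_β = d · √n - z_{α/2}
z_β = 0.21 · √41 - 1.960
z_β = 0.21 · 6.403 - 1.960
z_β = -0.615

Power = Φ(z_β) = Φ(-0.615) ≈ 0.269

Effect size d = 0.21 is small by Cohen's convention (0.2/0.5/0.8).

Threshold: power ≥ 0.80 is conventionally adequate.
Power ≈ 0.27 → the study is underpowered (power < 0.80).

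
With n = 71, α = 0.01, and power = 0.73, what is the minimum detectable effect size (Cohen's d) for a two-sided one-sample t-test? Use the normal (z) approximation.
d ≈ 0.38

Minimum detectable effect (one-sample t-test, normal approximation):
d = (z_{α/2} + z_β) / √n
d = (2.576 + 0.613) / √71
d = 3.189 / 8.426
d ≈ 0.38

By Cohen's convention (0.2 small / 0.5 medium / 0.8 large): small effect.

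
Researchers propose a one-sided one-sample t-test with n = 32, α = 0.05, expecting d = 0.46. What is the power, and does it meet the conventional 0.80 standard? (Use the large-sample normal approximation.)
Power ≈ 0.83; the study is adequately powered (power ≥ 0.80)

Power calculation (one-sample t-test, normal approximation):
z_β = d · √n - z_α
z_β = 0.46 · √32 - 1.645
z_β = 0.46 · 5.657 - 1.645
z_β = 0.957

Power = Φ(z_β) = Φ(0.957) ≈ 0.831

Effect size d = 0.46 is small by Cohen's convention (0.2/0.5/0.8).

Threshold: power ≥ 0.80 is conventionally adequate.
Power ≈ 0.83 → the study is adequately powered (power ≥ 0.80).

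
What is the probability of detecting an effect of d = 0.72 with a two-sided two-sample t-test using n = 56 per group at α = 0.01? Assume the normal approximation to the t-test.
Power ≈ 0.89

Power calculation (two-sample t-test, normal approximation):
z_β = d · √(n/2) - z_{α/2}
z_β = 0.72 · √(56/2) - 2.576
z_β = 0.72 · 5.292 - 2.576
z_β = 1.234

Power = Φ(z_β) = Φ(1.234) ≈ 0.891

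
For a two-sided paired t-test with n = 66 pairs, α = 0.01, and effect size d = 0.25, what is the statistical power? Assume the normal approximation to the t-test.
Power ≈ 0.29

Power calculation (paired t-test, normal approximation):
z_β = d · √n - z_{α/2}
z_β = 0.25 · √66 - 2.576
z_β = 0.25 · 8.124 - 2.576
z_β = -0.545

Power = Φ(z_β) = Φ(-0.545) ≈ 0.293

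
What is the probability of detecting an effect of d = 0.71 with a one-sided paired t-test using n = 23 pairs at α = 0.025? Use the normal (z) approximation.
Power ≈ 0.93

Power calculation (paired t-test, normal approximation):
z_β = d · √n - z_α
z_β = 0.71 · √23 - 1.960
z_β = 0.71 · 4.796 - 1.960
z_β = 1.445

Power = Φ(z_β) = Φ(1.445) ≈ 0.926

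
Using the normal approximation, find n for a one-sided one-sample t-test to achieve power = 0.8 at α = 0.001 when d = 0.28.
n = 198

Sample size formula (one-sample t-test, normal approximation):
n = ((z_α + z_β) / d)²

z_α = 3.090 (for α = 0.001, one-sided)
z_β = 0.842 (for power = 0.8)
d = 0.28

n = ((3.090 + 0.842) / 0.28)²
n = (14.043)²
n ≈ 197.21
Round up to the next whole number: n = 198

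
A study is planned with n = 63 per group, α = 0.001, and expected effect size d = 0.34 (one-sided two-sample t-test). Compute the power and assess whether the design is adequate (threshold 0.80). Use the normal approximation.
Power ≈ 0.12; the study is underpowered (power < 0.80)

Power calculation (two-sample t-test, normal approximation):
z_β = d · √(n/2) - z_α
z_β = 0.34 · √(63/2) - 3.090
z_β = 0.34 · 5.612 - 3.090
z_β = -1.182

Power = Φ(z_β) = Φ(-1.182) ≈ 0.119

Effect size d = 0.34 is small by Cohen's convention (0.2/0.5/0.8).

Threshold: power ≥ 0.80 is conventionally adequate.
Power ≈ 0.12 → the study is underpowered (power < 0.80).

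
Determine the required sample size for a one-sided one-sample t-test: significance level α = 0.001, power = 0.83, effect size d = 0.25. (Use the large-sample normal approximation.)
n = 262

Sample size formula (one-sample t-test, normal approximation):
n = ((z_α + z_β) / d)²

z_α = 3.090 (for α = 0.001, one-sided)
z_β = 0.954 (for power = 0.83)
d = 0.25

n = ((3.090 + 0.954) / 0.25)²
n = (16.176)²
n ≈ 261.66
Round up to the next whole number: n = 262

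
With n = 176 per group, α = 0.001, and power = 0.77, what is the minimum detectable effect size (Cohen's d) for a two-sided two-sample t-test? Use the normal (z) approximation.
d ≈ 0.43

Minimum detectable effect (two-sample t-test, normal approximation):
d = (z_{α/2} + z_β) / √(n/2)
d = (3.291 + 0.739) / √(176/2)
d = 4.029 / 9.381
d ≈ 0.43

By Cohen's convention (0.2 small / 0.5 medium / 0.8 large): small effect.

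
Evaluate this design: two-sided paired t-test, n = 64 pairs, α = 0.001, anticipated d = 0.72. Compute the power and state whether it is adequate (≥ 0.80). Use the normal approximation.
Power ≈ 0.99; the study is adequately powered (power ≥ 0.80)

Power calculation (paired t-test, normal approximation):
z_β = d · √n - z_{α/2}
z_β = 0.72 · √64 - 3.291
z_β = 0.72 · 8.000 - 3.291
z_β = 2.469

Power = Φ(z_β) = Φ(2.469) ≈ 0.993

Effect size d = 0.72 is medium by Cohen's convention (0.2/0.5/0.8).

Threshold: power ≥ 0.80 is conventionally adequate.
Power ≈ 0.99 → the study is adequately powered (power ≥ 0.80).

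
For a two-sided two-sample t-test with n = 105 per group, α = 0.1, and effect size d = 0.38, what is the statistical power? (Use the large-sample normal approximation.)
Power ≈ 0.87

Power calculation (two-sample t-test, normal approximation):
z_β = d · √(n/2) - z_{α/2}
z_β = 0.38 · √(105/2) - 1.645
z_β = 0.38 · 7.246 - 1.645
z_β = 1.109

Power = Φ(z_β) = Φ(1.109) ≈ 0.866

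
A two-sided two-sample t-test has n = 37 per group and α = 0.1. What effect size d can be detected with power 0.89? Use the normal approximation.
d ≈ 0.67

Minimum detectable effect (two-sample t-test, normal approximation):
d = (z_{α/2} + z_β) / √(n/2)
d = (1.645 + 1.227) / √(37/2)
d = 2.871 / 4.301
d ≈ 0.67

By Cohen's convention (0.2 small / 0.5 medium / 0.8 large): medium effect.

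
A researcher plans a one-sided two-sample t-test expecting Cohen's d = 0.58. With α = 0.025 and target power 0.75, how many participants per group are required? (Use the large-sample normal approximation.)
n = 42 per group

Sample size formula (two-sample t-test, normal approximation):
n = 2 · ((z_α + z_β) / d)²

z_α = 1.960 (for α = 0.025, one-sided)
z_β = 0.674 (for power = 0.75)
d = 0.58

n = 2 · ((1.960 + 0.674) / 0.58)²
n = 2 · (4.541)²
n ≈ 41.24
Round up to the next whole number: n = 42 per group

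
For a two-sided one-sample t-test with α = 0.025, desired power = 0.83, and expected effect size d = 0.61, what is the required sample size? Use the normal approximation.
n = 28

Sample size formula (one-sample t-test, normal approximation):
n = ((z_{α/2} + z_β) / d)²

z_{α/2} = 2.241 (for α = 0.025, two-sided)
z_β = 0.954 (for power = 0.83)
d = 0.61

n = ((2.241 + 0.954) / 0.61)²
n = (5.238)²
n ≈ 27.44
Round up to the next whole number: n = 28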